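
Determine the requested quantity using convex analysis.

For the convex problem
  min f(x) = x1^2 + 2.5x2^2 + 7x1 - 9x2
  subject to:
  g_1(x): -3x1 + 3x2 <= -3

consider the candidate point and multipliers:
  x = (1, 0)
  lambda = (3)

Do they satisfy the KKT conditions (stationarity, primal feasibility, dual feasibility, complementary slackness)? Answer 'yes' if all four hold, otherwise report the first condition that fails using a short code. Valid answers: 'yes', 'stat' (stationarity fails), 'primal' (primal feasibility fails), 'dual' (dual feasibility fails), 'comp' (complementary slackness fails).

Gradient of f: grad f(x) = Q x + c = (9, -9)
Constraint values g_i(x) = a_i^T x - b_i:
  g_1((1, 0)) = 0
Stationarity residual: grad f(x) + sum_i lambda_i a_i = (0, 0)
  -> stationarity OK
Primal feasibility (all g_i <= 0): OK
Dual feasibility (all lambda_i >= 0): OK
Complementary slackness (lambda_i * g_i(x) = 0 for all i): OK

Verdict: yes, KKT holds.

yes


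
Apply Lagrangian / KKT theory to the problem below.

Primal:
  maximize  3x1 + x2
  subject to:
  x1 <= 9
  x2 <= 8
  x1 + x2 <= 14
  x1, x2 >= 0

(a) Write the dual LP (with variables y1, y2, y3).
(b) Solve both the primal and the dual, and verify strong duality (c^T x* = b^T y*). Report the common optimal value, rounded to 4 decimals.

The standard primal-dual pair for 'max c^T x s.t. A x <= b, x >= 0' is:
  Dual:  min b^T y  s.t.  A^T y >= c,  y >= 0.

So the dual LP is:
  minimize  9y1 + 8y2 + 14y3
  subject to:
    y1 + y3 >= 3
    y2 + y3 >= 1
    y1, y2, y3 >= 0

Solving the primal: x* = (9, 5).
  primal value c^T x* = 32.
Solving the dual: y* = (2, 0, 1).
  dual value b^T y* = 32.
Strong duality: c^T x* = b^T y*. Confirmed.

32


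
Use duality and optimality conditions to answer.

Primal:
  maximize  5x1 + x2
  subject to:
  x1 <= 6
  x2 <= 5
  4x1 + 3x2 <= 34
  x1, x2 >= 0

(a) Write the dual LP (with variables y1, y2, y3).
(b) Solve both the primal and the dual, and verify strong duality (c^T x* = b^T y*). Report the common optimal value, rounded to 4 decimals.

The standard primal-dual pair for 'max c^T x s.t. A x <= b, x >= 0' is:
  Dual:  min b^T y  s.t.  A^T y >= c,  y >= 0.

So the dual LP is:
  minimize  6y1 + 5y2 + 34y3
  subject to:
    y1 + 4y3 >= 5
    y2 + 3y3 >= 1
    y1, y2, y3 >= 0

Solving the primal: x* = (6, 3.3333).
  primal value c^T x* = 33.3333.
Solving the dual: y* = (3.6667, 0, 0.3333).
  dual value b^T y* = 33.3333.
Strong duality: c^T x* = b^T y*. Confirmed.

33.3333


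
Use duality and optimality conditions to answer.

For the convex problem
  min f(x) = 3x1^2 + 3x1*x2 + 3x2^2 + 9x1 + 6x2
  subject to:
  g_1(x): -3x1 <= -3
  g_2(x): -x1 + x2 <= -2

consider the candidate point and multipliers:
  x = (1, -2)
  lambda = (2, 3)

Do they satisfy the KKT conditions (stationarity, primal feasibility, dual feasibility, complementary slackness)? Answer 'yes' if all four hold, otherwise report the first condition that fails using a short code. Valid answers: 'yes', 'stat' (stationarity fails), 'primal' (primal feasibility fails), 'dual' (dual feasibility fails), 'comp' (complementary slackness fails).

Gradient of f: grad f(x) = Q x + c = (9, -3)
Constraint values g_i(x) = a_i^T x - b_i:
  g_1((1, -2)) = 0
  g_2((1, -2)) = -1
Stationarity residual: grad f(x) + sum_i lambda_i a_i = (0, 0)
  -> stationarity OK
Primal feasibility (all g_i <= 0): OK
Dual feasibility (all lambda_i >= 0): OK
Complementary slackness (lambda_i * g_i(x) = 0 for all i): FAILS

Verdict: the first failing condition is complementary_slackness -> comp.

comp


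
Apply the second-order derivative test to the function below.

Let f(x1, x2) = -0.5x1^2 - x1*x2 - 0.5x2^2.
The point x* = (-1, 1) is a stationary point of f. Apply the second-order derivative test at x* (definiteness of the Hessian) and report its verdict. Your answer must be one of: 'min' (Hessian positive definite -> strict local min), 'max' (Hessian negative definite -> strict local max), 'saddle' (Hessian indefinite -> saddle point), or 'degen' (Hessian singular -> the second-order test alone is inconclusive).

Compute the Hessian H = grad^2 f:
  H = [[-1, -1], [-1, -1]]
Verify stationarity: grad f(x*) = H x* + g = (0, 0).
Eigenvalues of H: -2, 0.
H has a zero eigenvalue (singular; negative semidefinite but not definite), so H is neither positive definite, negative definite, nor indefinite. The second-order test alone is inconclusive -> degen.
(Indeed, f is constant along the null direction of H through x*, so x* is not a strict local extremum.)

degen


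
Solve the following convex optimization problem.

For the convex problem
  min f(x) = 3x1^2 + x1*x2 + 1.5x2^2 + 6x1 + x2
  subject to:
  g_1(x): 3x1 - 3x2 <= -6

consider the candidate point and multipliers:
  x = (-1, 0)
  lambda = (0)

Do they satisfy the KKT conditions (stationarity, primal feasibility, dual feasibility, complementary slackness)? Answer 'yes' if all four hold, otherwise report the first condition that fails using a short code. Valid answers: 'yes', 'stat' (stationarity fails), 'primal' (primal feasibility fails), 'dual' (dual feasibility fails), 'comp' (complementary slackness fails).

Gradient of f: grad f(x) = Q x + c = (0, 0)
Constraint values g_i(x) = a_i^T x - b_i:
  g_1((-1, 0)) = 3
Stationarity residual: grad f(x) + sum_i lambda_i a_i = (0, 0)
  -> stationarity OK
Primal feasibility (all g_i <= 0): FAILS
Dual feasibility (all lambda_i >= 0): OK
Complementary slackness (lambda_i * g_i(x) = 0 for all i): OK

Verdict: the first failing condition is primal_feasibility -> primal.

primal


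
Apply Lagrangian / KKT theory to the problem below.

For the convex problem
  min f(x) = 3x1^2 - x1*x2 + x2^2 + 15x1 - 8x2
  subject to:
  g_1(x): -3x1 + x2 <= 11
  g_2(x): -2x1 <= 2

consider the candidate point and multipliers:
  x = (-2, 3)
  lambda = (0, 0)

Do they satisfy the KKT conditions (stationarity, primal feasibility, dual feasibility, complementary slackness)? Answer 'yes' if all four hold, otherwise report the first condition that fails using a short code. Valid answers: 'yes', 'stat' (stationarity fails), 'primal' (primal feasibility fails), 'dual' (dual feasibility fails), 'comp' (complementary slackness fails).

Gradient of f: grad f(x) = Q x + c = (0, 0)
Constraint values g_i(x) = a_i^T x - b_i:
  g_1((-2, 3)) = -2
  g_2((-2, 3)) = 2
Stationarity residual: grad f(x) + sum_i lambda_i a_i = (0, 0)
  -> stationarity OK
Primal feasibility (all g_i <= 0): FAILS
Dual feasibility (all lambda_i >= 0): OK
Complementary slackness (lambda_i * g_i(x) = 0 for all i): OK

Verdict: the first failing condition is primal_feasibility -> primal.

primal


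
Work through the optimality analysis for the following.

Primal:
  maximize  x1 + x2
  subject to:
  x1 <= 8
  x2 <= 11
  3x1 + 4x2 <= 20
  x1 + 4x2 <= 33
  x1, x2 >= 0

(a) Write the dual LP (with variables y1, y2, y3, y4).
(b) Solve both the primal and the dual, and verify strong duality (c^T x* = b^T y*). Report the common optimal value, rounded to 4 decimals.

The standard primal-dual pair for 'max c^T x s.t. A x <= b, x >= 0' is:
  Dual:  min b^T y  s.t.  A^T y >= c,  y >= 0.

So the dual LP is:
  minimize  8y1 + 11y2 + 20y3 + 33y4
  subject to:
    y1 + 3y3 + y4 >= 1
    y2 + 4y3 + 4y4 >= 1
    y1, y2, y3, y4 >= 0

Solving the primal: x* = (6.6667, 0).
  primal value c^T x* = 6.6667.
Solving the dual: y* = (0, 0, 0.3333, 0).
  dual value b^T y* = 6.6667.
Strong duality: c^T x* = b^T y*. Confirmed.

6.6667


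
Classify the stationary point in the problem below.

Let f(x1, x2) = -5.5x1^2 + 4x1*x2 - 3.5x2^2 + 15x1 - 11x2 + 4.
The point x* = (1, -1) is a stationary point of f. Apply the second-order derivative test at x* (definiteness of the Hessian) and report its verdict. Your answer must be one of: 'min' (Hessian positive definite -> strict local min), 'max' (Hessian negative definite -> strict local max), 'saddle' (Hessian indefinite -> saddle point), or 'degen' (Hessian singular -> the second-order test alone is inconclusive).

Compute the Hessian H = grad^2 f:
  H = [[-11, 4], [4, -7]]
Verify stationarity: grad f(x*) = H x* + g = (0, 0).
Eigenvalues of H: -13.4721, -4.5279.
Both eigenvalues < 0, so H is negative definite -> x* is a strict local max.

max


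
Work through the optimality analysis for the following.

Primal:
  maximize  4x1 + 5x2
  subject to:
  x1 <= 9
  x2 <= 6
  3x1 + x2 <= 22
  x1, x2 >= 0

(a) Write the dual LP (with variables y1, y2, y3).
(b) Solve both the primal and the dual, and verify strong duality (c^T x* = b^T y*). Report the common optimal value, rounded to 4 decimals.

The standard primal-dual pair for 'max c^T x s.t. A x <= b, x >= 0' is:
  Dual:  min b^T y  s.t.  A^T y >= c,  y >= 0.

So the dual LP is:
  minimize  9y1 + 6y2 + 22y3
  subject to:
    y1 + 3y3 >= 4
    y2 + y3 >= 5
    y1, y2, y3 >= 0

Solving the primal: x* = (5.3333, 6).
  primal value c^T x* = 51.3333.
Solving the dual: y* = (0, 3.6667, 1.3333).
  dual value b^T y* = 51.3333.
Strong duality: c^T x* = b^T y*. Confirmed.

51.3333


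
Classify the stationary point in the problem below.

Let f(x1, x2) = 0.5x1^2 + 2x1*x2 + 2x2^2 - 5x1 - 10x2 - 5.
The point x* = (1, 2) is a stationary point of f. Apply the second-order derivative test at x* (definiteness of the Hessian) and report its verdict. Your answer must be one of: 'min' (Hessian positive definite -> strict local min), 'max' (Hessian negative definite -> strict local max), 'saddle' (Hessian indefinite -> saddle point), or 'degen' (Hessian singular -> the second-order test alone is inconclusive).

Compute the Hessian H = grad^2 f:
  H = [[1, 2], [2, 4]]
Verify stationarity: grad f(x*) = H x* + g = (0, 0).
Eigenvalues of H: 0, 5.
H has a zero eigenvalue (singular; positive semidefinite but not definite), so H is neither positive definite, negative definite, nor indefinite. The second-order test alone is inconclusive -> degen.
(Indeed, f is constant along the null direction of H through x*, so x* is not a strict local extremum.)

degen


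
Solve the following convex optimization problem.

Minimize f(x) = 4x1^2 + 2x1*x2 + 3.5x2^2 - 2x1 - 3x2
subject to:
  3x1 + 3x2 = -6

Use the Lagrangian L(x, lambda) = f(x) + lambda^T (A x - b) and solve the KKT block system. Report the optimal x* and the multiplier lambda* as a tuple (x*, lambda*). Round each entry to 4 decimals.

Form the Lagrangian:
  L(x, lambda) = (1/2) x^T Q x + c^T x + lambda^T (A x - b)
Stationarity (grad_x L = 0): Q x + c + A^T lambda = 0.
Primal feasibility: A x = b.

This gives the KKT block system:
  [ Q   A^T ] [ x     ]   [-c ]
  [ A    0  ] [ lambda ] = [ b ]

Solving the linear system:
  x*      = (-1, -1)
  lambda* = (4)
  f(x*)   = 14.5

x* = (-1, -1), lambda* = (4)


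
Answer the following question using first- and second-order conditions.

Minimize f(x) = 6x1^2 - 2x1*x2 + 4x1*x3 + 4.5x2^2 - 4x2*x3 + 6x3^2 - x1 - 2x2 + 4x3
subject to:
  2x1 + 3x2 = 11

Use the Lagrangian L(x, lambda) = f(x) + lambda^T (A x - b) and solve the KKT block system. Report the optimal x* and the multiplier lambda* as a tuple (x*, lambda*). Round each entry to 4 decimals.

Form the Lagrangian:
  L(x, lambda) = (1/2) x^T Q x + c^T x + lambda^T (A x - b)
Stationarity (grad_x L = 0): Q x + c + A^T lambda = 0.
Primal feasibility: A x = b.

This gives the KKT block system:
  [ Q   A^T ] [ x     ]   [-c ]
  [ A    0  ] [ lambda ] = [ b ]

Solving the linear system:
  x*      = (1.5421, 2.6386, 0.0322)
  lambda* = (-6.1782)
  f(x*)   = 30.6349

x* = (1.5421, 2.6386, 0.0322), lambda* = (-6.1782)


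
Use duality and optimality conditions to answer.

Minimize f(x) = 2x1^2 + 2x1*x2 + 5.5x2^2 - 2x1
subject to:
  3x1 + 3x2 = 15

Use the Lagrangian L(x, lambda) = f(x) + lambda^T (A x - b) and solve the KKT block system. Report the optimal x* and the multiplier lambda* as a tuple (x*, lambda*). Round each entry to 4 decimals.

Form the Lagrangian:
  L(x, lambda) = (1/2) x^T Q x + c^T x + lambda^T (A x - b)
Stationarity (grad_x L = 0): Q x + c + A^T lambda = 0.
Primal feasibility: A x = b.

This gives the KKT block system:
  [ Q   A^T ] [ x     ]   [-c ]
  [ A    0  ] [ lambda ] = [ b ]

Solving the linear system:
  x*      = (4.2727, 0.7273)
  lambda* = (-5.5152)
  f(x*)   = 37.0909

x* = (4.2727, 0.7273), lambda* = (-5.5152)


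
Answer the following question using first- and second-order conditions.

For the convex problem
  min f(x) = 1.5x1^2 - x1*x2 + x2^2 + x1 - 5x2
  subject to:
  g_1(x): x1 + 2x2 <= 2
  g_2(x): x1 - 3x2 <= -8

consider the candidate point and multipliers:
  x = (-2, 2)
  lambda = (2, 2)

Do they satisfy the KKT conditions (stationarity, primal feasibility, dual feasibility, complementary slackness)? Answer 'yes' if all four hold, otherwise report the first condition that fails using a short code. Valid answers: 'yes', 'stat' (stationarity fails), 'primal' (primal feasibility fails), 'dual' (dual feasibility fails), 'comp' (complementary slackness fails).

Gradient of f: grad f(x) = Q x + c = (-7, 1)
Constraint values g_i(x) = a_i^T x - b_i:
  g_1((-2, 2)) = 0
  g_2((-2, 2)) = 0
Stationarity residual: grad f(x) + sum_i lambda_i a_i = (-3, -1)
  -> stationarity FAILS
Primal feasibility (all g_i <= 0): OK
Dual feasibility (all lambda_i >= 0): OK
Complementary slackness (lambda_i * g_i(x) = 0 for all i): OK

Verdict: the first failing condition is stationarity -> stat.

stat


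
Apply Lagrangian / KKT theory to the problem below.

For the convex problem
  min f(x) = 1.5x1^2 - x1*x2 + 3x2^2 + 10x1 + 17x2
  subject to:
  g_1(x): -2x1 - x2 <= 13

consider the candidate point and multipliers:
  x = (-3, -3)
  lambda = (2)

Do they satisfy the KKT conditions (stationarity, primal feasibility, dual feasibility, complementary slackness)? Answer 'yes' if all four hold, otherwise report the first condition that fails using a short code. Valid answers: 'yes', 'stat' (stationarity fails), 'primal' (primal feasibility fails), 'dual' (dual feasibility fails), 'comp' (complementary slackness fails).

Gradient of f: grad f(x) = Q x + c = (4, 2)
Constraint values g_i(x) = a_i^T x - b_i:
  g_1((-3, -3)) = -4
Stationarity residual: grad f(x) + sum_i lambda_i a_i = (0, 0)
  -> stationarity OK
Primal feasibility (all g_i <= 0): OK
Dual feasibility (all lambda_i >= 0): OK
Complementary slackness (lambda_i * g_i(x) = 0 for all i): FAILS

Verdict: the first failing condition is complementary_slackness -> comp.

comp


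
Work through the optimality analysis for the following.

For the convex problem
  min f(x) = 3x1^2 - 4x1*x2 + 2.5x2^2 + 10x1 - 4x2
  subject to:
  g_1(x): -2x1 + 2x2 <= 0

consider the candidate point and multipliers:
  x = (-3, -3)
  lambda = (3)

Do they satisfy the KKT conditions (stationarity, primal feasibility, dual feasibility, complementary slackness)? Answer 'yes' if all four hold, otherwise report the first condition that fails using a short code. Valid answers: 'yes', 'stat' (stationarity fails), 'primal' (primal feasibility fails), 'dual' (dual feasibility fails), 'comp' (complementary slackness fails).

Gradient of f: grad f(x) = Q x + c = (4, -7)
Constraint values g_i(x) = a_i^T x - b_i:
  g_1((-3, -3)) = 0
Stationarity residual: grad f(x) + sum_i lambda_i a_i = (-2, -1)
  -> stationarity FAILS
Primal feasibility (all g_i <= 0): OK
Dual feasibility (all lambda_i >= 0): OK
Complementary slackness (lambda_i * g_i(x) = 0 for all i): OK

Verdict: the first failing condition is stationarity -> stat.

stat


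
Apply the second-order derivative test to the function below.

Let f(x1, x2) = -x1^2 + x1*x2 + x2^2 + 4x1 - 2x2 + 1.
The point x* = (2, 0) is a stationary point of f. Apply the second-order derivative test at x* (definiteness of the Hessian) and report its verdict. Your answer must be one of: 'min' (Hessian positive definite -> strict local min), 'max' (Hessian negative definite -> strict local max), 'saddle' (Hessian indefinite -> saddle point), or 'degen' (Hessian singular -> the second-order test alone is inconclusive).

Compute the Hessian H = grad^2 f:
  H = [[-2, 1], [1, 2]]
Verify stationarity: grad f(x*) = H x* + g = (0, 0).
Eigenvalues of H: -2.2361, 2.2361.
Eigenvalues have mixed signs, so H is indefinite -> x* is a saddle point.

saddle


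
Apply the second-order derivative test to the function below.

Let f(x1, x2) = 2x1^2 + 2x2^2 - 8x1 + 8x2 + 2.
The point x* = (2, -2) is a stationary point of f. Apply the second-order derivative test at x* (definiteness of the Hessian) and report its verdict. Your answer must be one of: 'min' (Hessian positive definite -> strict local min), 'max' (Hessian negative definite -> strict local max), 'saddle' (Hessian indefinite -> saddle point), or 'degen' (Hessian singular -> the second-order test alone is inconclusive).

Compute the Hessian H = grad^2 f:
  H = [[4, 0], [0, 4]]
Verify stationarity: grad f(x*) = H x* + g = (0, 0).
Eigenvalues of H: 4, 4.
Both eigenvalues > 0, so H is positive definite -> x* is a strict local min.

min


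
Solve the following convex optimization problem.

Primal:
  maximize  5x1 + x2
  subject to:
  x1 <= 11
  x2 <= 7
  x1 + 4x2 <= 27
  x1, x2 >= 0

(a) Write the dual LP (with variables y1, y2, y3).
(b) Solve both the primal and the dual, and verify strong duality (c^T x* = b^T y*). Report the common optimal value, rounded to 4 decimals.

The standard primal-dual pair for 'max c^T x s.t. A x <= b, x >= 0' is:
  Dual:  min b^T y  s.t.  A^T y >= c,  y >= 0.

So the dual LP is:
  minimize  11y1 + 7y2 + 27y3
  subject to:
    y1 + y3 >= 5
    y2 + 4y3 >= 1
    y1, y2, y3 >= 0

Solving the primal: x* = (11, 4).
  primal value c^T x* = 59.
Solving the dual: y* = (4.75, 0, 0.25).
  dual value b^T y* = 59.
Strong duality: c^T x* = b^T y*. Confirmed.

59


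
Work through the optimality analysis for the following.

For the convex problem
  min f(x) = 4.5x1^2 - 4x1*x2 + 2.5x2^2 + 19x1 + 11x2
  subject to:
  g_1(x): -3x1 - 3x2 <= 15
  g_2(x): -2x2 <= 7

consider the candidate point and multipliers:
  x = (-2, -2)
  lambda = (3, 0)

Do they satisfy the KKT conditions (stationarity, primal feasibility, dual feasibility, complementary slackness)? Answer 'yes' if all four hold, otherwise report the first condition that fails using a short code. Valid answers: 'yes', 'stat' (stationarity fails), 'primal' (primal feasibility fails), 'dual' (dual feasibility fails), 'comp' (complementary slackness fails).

Gradient of f: grad f(x) = Q x + c = (9, 9)
Constraint values g_i(x) = a_i^T x - b_i:
  g_1((-2, -2)) = -3
  g_2((-2, -2)) = -3
Stationarity residual: grad f(x) + sum_i lambda_i a_i = (0, 0)
  -> stationarity OK
Primal feasibility (all g_i <= 0): OK
Dual feasibility (all lambda_i >= 0): OK
Complementary slackness (lambda_i * g_i(x) = 0 for all i): FAILS

Verdict: the first failing condition is complementary_slackness -> comp.

comp


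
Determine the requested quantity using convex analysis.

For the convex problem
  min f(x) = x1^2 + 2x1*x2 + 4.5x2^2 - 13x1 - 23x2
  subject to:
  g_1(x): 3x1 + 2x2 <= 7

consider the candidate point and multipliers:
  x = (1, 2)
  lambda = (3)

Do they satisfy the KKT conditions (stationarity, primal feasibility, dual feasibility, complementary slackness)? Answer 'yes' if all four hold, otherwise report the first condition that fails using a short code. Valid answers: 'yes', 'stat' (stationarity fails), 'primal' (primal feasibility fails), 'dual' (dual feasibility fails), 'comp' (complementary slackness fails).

Gradient of f: grad f(x) = Q x + c = (-7, -3)
Constraint values g_i(x) = a_i^T x - b_i:
  g_1((1, 2)) = 0
Stationarity residual: grad f(x) + sum_i lambda_i a_i = (2, 3)
  -> stationarity FAILS
Primal feasibility (all g_i <= 0): OK
Dual feasibility (all lambda_i >= 0): OK
Complementary slackness (lambda_i * g_i(x) = 0 for all i): OK

Verdict: the first failing condition is stationarity -> stat.

stat


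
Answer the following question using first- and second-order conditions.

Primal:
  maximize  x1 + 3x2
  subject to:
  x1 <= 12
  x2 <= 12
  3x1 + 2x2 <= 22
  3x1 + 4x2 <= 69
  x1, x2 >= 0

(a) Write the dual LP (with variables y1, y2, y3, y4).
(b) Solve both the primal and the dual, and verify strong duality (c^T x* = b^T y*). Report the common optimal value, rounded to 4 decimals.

The standard primal-dual pair for 'max c^T x s.t. A x <= b, x >= 0' is:
  Dual:  min b^T y  s.t.  A^T y >= c,  y >= 0.

So the dual LP is:
  minimize  12y1 + 12y2 + 22y3 + 69y4
  subject to:
    y1 + 3y3 + 3y4 >= 1
    y2 + 2y3 + 4y4 >= 3
    y1, y2, y3, y4 >= 0

Solving the primal: x* = (0, 11).
  primal value c^T x* = 33.
Solving the dual: y* = (0, 0, 1.5, 0).
  dual value b^T y* = 33.
Strong duality: c^T x* = b^T y*. Confirmed.

33


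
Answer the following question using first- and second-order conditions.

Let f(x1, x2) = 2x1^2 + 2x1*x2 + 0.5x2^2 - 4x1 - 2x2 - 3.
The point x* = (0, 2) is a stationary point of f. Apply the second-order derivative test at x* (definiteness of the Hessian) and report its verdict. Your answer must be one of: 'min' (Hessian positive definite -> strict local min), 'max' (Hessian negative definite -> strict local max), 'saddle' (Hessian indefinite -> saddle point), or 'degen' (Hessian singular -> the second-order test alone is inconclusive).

Compute the Hessian H = grad^2 f:
  H = [[4, 2], [2, 1]]
Verify stationarity: grad f(x*) = H x* + g = (0, 0).
Eigenvalues of H: 0, 5.
H has a zero eigenvalue (singular; positive semidefinite but not definite), so H is neither positive definite, negative definite, nor indefinite. The second-order test alone is inconclusive -> degen.
(Indeed, f is constant along the null direction of H through x*, so x* is not a strict local extremum.)

degen


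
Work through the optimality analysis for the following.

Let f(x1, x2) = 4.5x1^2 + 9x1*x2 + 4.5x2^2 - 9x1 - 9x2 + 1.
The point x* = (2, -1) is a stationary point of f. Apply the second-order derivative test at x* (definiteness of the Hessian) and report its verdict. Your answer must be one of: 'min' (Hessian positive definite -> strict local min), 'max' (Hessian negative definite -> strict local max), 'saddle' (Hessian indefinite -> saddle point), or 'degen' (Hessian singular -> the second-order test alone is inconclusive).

Compute the Hessian H = grad^2 f:
  H = [[9, 9], [9, 9]]
Verify stationarity: grad f(x*) = H x* + g = (0, 0).
Eigenvalues of H: 0, 18.
H has a zero eigenvalue (singular; positive semidefinite but not definite), so H is neither positive definite, negative definite, nor indefinite. The second-order test alone is inconclusive -> degen.
(Indeed, f is constant along the null direction of H through x*, so x* is not a strict local extremum.)

degen


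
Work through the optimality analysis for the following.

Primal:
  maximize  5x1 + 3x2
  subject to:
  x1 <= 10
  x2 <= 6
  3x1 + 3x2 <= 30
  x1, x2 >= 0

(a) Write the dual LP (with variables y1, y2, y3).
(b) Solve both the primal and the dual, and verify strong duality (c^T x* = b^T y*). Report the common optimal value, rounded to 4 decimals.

The standard primal-dual pair for 'max c^T x s.t. A x <= b, x >= 0' is:
  Dual:  min b^T y  s.t.  A^T y >= c,  y >= 0.

So the dual LP is:
  minimize  10y1 + 6y2 + 30y3
  subject to:
    y1 + 3y3 >= 5
    y2 + 3y3 >= 3
    y1, y2, y3 >= 0

Solving the primal: x* = (10, 0).
  primal value c^T x* = 50.
Solving the dual: y* = (2, 0, 1).
  dual value b^T y* = 50.
Strong duality: c^T x* = b^T y*. Confirmed.

50


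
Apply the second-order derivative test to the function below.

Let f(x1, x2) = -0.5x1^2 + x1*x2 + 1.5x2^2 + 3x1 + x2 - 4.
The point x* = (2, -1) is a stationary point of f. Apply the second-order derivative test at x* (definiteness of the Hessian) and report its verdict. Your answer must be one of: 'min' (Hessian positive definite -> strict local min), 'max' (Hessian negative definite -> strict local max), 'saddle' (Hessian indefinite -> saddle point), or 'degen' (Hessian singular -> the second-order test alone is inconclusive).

Compute the Hessian H = grad^2 f:
  H = [[-1, 1], [1, 3]]
Verify stationarity: grad f(x*) = H x* + g = (0, 0).
Eigenvalues of H: -1.2361, 3.2361.
Eigenvalues have mixed signs, so H is indefinite -> x* is a saddle point.

saddle


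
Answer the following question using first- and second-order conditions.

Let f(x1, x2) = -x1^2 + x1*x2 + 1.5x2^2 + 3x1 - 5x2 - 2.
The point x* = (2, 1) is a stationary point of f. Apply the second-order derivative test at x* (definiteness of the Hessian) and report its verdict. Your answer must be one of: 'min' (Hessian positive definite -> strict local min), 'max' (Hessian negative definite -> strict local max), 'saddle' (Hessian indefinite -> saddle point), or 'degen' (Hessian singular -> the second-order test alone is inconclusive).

Compute the Hessian H = grad^2 f:
  H = [[-2, 1], [1, 3]]
Verify stationarity: grad f(x*) = H x* + g = (0, 0).
Eigenvalues of H: -2.1926, 3.1926.
Eigenvalues have mixed signs, so H is indefinite -> x* is a saddle point.

saddle


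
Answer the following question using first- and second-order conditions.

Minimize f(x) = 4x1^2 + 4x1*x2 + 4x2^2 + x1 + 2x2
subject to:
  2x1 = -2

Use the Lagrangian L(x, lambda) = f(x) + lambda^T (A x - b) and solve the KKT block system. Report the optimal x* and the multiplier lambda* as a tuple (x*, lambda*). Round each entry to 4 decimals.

Form the Lagrangian:
  L(x, lambda) = (1/2) x^T Q x + c^T x + lambda^T (A x - b)
Stationarity (grad_x L = 0): Q x + c + A^T lambda = 0.
Primal feasibility: A x = b.

This gives the KKT block system:
  [ Q   A^T ] [ x     ]   [-c ]
  [ A    0  ] [ lambda ] = [ b ]

Solving the linear system:
  x*      = (-1, 0.25)
  lambda* = (3)
  f(x*)   = 2.75

x* = (-1, 0.25), lambda* = (3)


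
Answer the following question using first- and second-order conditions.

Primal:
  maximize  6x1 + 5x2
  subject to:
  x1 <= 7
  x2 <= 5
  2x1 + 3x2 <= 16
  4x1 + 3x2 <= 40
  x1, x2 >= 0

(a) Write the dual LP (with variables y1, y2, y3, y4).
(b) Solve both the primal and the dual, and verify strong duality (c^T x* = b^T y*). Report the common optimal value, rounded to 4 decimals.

The standard primal-dual pair for 'max c^T x s.t. A x <= b, x >= 0' is:
  Dual:  min b^T y  s.t.  A^T y >= c,  y >= 0.

So the dual LP is:
  minimize  7y1 + 5y2 + 16y3 + 40y4
  subject to:
    y1 + 2y3 + 4y4 >= 6
    y2 + 3y3 + 3y4 >= 5
    y1, y2, y3, y4 >= 0

Solving the primal: x* = (7, 0.6667).
  primal value c^T x* = 45.3333.
Solving the dual: y* = (2.6667, 0, 1.6667, 0).
  dual value b^T y* = 45.3333.
Strong duality: c^T x* = b^T y*. Confirmed.

45.3333


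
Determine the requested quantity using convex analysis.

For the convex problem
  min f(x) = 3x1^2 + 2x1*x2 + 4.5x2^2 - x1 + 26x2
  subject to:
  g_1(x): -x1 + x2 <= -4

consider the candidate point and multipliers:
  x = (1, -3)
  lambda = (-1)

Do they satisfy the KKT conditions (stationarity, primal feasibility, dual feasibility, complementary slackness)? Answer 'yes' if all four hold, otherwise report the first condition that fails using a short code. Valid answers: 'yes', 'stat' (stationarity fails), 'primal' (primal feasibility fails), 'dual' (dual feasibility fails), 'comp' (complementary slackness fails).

Gradient of f: grad f(x) = Q x + c = (-1, 1)
Constraint values g_i(x) = a_i^T x - b_i:
  g_1((1, -3)) = 0
Stationarity residual: grad f(x) + sum_i lambda_i a_i = (0, 0)
  -> stationarity OK
Primal feasibility (all g_i <= 0): OK
Dual feasibility (all lambda_i >= 0): FAILS
Complementary slackness (lambda_i * g_i(x) = 0 for all i): OK

Verdict: the first failing condition is dual_feasibility -> dual.

dual


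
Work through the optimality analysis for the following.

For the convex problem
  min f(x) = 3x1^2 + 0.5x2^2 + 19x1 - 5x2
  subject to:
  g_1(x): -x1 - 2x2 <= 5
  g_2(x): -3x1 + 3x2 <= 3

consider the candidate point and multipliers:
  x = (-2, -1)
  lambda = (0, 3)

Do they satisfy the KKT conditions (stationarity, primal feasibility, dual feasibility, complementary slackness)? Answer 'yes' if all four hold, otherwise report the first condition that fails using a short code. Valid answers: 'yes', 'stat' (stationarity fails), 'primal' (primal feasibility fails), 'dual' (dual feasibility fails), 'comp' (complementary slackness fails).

Gradient of f: grad f(x) = Q x + c = (7, -6)
Constraint values g_i(x) = a_i^T x - b_i:
  g_1((-2, -1)) = -1
  g_2((-2, -1)) = 0
Stationarity residual: grad f(x) + sum_i lambda_i a_i = (-2, 3)
  -> stationarity FAILS
Primal feasibility (all g_i <= 0): OK
Dual feasibility (all lambda_i >= 0): OK
Complementary slackness (lambda_i * g_i(x) = 0 for all i): OK

Verdict: the first failing condition is stationarity -> stat.

stat


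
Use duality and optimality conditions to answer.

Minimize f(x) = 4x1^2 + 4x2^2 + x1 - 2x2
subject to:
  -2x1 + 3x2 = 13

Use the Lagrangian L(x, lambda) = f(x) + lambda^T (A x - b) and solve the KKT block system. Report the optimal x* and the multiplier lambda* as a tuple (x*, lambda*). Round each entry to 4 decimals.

Form the Lagrangian:
  L(x, lambda) = (1/2) x^T Q x + c^T x + lambda^T (A x - b)
Stationarity (grad_x L = 0): Q x + c + A^T lambda = 0.
Primal feasibility: A x = b.

This gives the KKT block system:
  [ Q   A^T ] [ x     ]   [-c ]
  [ A    0  ] [ lambda ] = [ b ]

Solving the linear system:
  x*      = (-1.9712, 3.0192)
  lambda* = (-7.3846)
  f(x*)   = 43.9952

x* = (-1.9712, 3.0192), lambda* = (-7.3846)


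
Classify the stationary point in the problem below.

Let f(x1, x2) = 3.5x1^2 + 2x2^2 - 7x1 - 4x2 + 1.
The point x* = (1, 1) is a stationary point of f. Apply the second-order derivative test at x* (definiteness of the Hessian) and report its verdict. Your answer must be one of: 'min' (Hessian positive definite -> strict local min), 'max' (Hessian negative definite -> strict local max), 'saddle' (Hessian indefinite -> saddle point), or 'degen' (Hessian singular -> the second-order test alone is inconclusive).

Compute the Hessian H = grad^2 f:
  H = [[7, 0], [0, 4]]
Verify stationarity: grad f(x*) = H x* + g = (0, 0).
Eigenvalues of H: 4, 7.
Both eigenvalues > 0, so H is positive definite -> x* is a strict local min.

min


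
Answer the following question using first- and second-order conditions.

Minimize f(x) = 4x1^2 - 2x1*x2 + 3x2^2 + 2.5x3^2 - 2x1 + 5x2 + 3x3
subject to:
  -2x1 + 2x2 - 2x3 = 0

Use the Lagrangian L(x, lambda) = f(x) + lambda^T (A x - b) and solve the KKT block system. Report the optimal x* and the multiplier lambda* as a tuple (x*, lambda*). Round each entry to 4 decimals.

Form the Lagrangian:
  L(x, lambda) = (1/2) x^T Q x + c^T x + lambda^T (A x - b)
Stationarity (grad_x L = 0): Q x + c + A^T lambda = 0.
Primal feasibility: A x = b.

This gives the KKT block system:
  [ Q   A^T ] [ x     ]   [-c ]
  [ A    0  ] [ lambda ] = [ b ]

Solving the linear system:
  x*      = (-0.0106, -0.734, -0.7234)
  lambda* = (-0.3085)
  f(x*)   = -2.9096

x* = (-0.0106, -0.734, -0.7234), lambda* = (-0.3085)


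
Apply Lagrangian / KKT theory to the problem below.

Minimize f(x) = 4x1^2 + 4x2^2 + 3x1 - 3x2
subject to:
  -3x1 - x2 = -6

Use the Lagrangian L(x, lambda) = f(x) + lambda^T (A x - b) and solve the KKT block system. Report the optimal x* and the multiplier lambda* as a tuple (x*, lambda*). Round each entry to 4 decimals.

Form the Lagrangian:
  L(x, lambda) = (1/2) x^T Q x + c^T x + lambda^T (A x - b)
Stationarity (grad_x L = 0): Q x + c + A^T lambda = 0.
Primal feasibility: A x = b.

This gives the KKT block system:
  [ Q   A^T ] [ x     ]   [-c ]
  [ A    0  ] [ lambda ] = [ b ]

Solving the linear system:
  x*      = (1.65, 1.05)
  lambda* = (5.4)
  f(x*)   = 17.1

x* = (1.65, 1.05), lambda* = (5.4)


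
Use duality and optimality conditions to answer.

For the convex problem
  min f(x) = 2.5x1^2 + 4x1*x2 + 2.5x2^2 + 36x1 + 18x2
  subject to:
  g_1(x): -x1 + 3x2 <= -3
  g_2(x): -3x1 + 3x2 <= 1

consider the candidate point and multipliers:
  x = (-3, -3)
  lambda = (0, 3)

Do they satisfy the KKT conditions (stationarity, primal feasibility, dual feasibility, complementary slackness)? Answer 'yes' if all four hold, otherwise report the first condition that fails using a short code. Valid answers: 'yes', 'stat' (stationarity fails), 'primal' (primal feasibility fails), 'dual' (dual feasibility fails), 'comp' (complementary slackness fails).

Gradient of f: grad f(x) = Q x + c = (9, -9)
Constraint values g_i(x) = a_i^T x - b_i:
  g_1((-3, -3)) = -3
  g_2((-3, -3)) = -1
Stationarity residual: grad f(x) + sum_i lambda_i a_i = (0, 0)
  -> stationarity OK
Primal feasibility (all g_i <= 0): OK
Dual feasibility (all lambda_i >= 0): OK
Complementary slackness (lambda_i * g_i(x) = 0 for all i): FAILS

Verdict: the first failing condition is complementary_slackness -> comp.

comp


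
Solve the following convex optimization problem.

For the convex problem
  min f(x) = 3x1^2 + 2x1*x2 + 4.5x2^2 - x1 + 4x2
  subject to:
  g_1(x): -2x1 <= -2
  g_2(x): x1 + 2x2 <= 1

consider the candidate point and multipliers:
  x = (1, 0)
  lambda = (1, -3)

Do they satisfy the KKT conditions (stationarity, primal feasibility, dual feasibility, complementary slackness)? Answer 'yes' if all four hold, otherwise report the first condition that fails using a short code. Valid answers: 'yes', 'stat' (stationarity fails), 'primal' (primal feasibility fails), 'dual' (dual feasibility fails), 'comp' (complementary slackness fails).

Gradient of f: grad f(x) = Q x + c = (5, 6)
Constraint values g_i(x) = a_i^T x - b_i:
  g_1((1, 0)) = 0
  g_2((1, 0)) = 0
Stationarity residual: grad f(x) + sum_i lambda_i a_i = (0, 0)
  -> stationarity OK
Primal feasibility (all g_i <= 0): OK
Dual feasibility (all lambda_i >= 0): FAILS
Complementary slackness (lambda_i * g_i(x) = 0 for all i): OK

Verdict: the first failing condition is dual_feasibility -> dual.

dual


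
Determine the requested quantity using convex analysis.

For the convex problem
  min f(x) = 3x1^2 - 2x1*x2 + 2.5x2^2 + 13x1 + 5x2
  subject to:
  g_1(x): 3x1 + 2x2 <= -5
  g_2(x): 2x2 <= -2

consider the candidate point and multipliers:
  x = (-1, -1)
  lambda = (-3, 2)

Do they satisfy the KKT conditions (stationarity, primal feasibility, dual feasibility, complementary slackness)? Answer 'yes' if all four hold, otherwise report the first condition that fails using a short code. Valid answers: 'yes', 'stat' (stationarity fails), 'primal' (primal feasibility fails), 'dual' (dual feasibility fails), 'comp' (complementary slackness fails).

Gradient of f: grad f(x) = Q x + c = (9, 2)
Constraint values g_i(x) = a_i^T x - b_i:
  g_1((-1, -1)) = 0
  g_2((-1, -1)) = 0
Stationarity residual: grad f(x) + sum_i lambda_i a_i = (0, 0)
  -> stationarity OK
Primal feasibility (all g_i <= 0): OK
Dual feasibility (all lambda_i >= 0): FAILS
Complementary slackness (lambda_i * g_i(x) = 0 for all i): OK

Verdict: the first failing condition is dual_feasibility -> dual.

dual


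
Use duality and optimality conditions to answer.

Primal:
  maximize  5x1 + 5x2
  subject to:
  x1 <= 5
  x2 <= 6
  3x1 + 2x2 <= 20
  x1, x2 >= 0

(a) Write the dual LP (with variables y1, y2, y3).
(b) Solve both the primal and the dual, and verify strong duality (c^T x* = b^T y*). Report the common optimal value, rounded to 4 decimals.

The standard primal-dual pair for 'max c^T x s.t. A x <= b, x >= 0' is:
  Dual:  min b^T y  s.t.  A^T y >= c,  y >= 0.

So the dual LP is:
  minimize  5y1 + 6y2 + 20y3
  subject to:
    y1 + 3y3 >= 5
    y2 + 2y3 >= 5
    y1, y2, y3 >= 0

Solving the primal: x* = (2.6667, 6).
  primal value c^T x* = 43.3333.
Solving the dual: y* = (0, 1.6667, 1.6667).
  dual value b^T y* = 43.3333.
Strong duality: c^T x* = b^T y*. Confirmed.

43.3333


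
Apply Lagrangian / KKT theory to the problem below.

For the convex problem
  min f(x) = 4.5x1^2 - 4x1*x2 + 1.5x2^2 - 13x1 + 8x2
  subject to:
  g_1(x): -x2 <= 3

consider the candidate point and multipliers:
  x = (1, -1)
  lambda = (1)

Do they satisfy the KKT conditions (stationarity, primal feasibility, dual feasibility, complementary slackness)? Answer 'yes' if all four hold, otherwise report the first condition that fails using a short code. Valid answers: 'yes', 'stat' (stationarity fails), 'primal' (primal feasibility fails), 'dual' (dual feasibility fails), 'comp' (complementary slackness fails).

Gradient of f: grad f(x) = Q x + c = (0, 1)
Constraint values g_i(x) = a_i^T x - b_i:
  g_1((1, -1)) = -2
Stationarity residual: grad f(x) + sum_i lambda_i a_i = (0, 0)
  -> stationarity OK
Primal feasibility (all g_i <= 0): OK
Dual feasibility (all lambda_i >= 0): OK
Complementary slackness (lambda_i * g_i(x) = 0 for all i): FAILS

Verdict: the first failing condition is complementary_slackness -> comp.

comp


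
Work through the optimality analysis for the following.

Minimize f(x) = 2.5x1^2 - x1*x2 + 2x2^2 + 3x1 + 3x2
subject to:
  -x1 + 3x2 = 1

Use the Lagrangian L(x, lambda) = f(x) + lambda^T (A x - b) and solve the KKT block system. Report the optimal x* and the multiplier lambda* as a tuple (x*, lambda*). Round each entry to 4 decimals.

Form the Lagrangian:
  L(x, lambda) = (1/2) x^T Q x + c^T x + lambda^T (A x - b)
Stationarity (grad_x L = 0): Q x + c + A^T lambda = 0.
Primal feasibility: A x = b.

This gives the KKT block system:
  [ Q   A^T ] [ x     ]   [-c ]
  [ A    0  ] [ lambda ] = [ b ]

Solving the linear system:
  x*      = (-0.8605, 0.0465)
  lambda* = (-1.3488)
  f(x*)   = -0.5465

x* = (-0.8605, 0.0465), lambda* = (-1.3488)


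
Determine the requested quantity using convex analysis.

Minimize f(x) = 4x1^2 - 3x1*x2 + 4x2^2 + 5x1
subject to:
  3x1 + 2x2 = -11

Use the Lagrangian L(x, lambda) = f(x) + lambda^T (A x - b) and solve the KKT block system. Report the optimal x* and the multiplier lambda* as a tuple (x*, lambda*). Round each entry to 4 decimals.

Form the Lagrangian:
  L(x, lambda) = (1/2) x^T Q x + c^T x + lambda^T (A x - b)
Stationarity (grad_x L = 0): Q x + c + A^T lambda = 0.
Primal feasibility: A x = b.

This gives the KKT block system:
  [ Q   A^T ] [ x     ]   [-c ]
  [ A    0  ] [ lambda ] = [ b ]

Solving the linear system:
  x*      = (-2.5, -1.75)
  lambda* = (3.25)
  f(x*)   = 11.625

x* = (-2.5, -1.75), lambda* = (3.25)


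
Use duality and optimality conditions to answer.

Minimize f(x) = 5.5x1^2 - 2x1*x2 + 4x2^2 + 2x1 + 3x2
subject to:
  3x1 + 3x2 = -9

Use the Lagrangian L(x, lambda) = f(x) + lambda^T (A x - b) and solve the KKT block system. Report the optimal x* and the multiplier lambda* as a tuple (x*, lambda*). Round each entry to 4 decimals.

Form the Lagrangian:
  L(x, lambda) = (1/2) x^T Q x + c^T x + lambda^T (A x - b)
Stationarity (grad_x L = 0): Q x + c + A^T lambda = 0.
Primal feasibility: A x = b.

This gives the KKT block system:
  [ Q   A^T ] [ x     ]   [-c ]
  [ A    0  ] [ lambda ] = [ b ]

Solving the linear system:
  x*      = (-1.2609, -1.7391)
  lambda* = (2.7971)
  f(x*)   = 8.7174

x* = (-1.2609, -1.7391), lambda* = (2.7971)


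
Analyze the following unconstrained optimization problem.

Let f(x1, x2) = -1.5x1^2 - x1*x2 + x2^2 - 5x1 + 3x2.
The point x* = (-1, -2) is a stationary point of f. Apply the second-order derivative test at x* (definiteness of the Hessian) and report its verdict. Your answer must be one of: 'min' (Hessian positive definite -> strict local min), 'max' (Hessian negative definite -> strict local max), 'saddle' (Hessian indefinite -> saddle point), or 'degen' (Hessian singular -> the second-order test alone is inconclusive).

Compute the Hessian H = grad^2 f:
  H = [[-3, -1], [-1, 2]]
Verify stationarity: grad f(x*) = H x* + g = (0, 0).
Eigenvalues of H: -3.1926, 2.1926.
Eigenvalues have mixed signs, so H is indefinite -> x* is a saddle point.

saddle


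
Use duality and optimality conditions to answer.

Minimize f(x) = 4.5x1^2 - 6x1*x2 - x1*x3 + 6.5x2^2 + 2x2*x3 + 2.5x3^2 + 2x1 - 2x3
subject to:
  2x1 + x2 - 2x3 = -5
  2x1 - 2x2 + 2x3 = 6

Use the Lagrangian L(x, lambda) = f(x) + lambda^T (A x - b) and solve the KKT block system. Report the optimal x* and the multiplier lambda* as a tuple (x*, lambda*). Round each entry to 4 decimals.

Form the Lagrangian:
  L(x, lambda) = (1/2) x^T Q x + c^T x + lambda^T (A x - b)
Stationarity (grad_x L = 0): Q x + c + A^T lambda = 0.
Primal feasibility: A x = b.

This gives the KKT block system:
  [ Q   A^T ] [ x     ]   [-c ]
  [ A    0  ] [ lambda ] = [ b ]

Solving the linear system:
  x*      = (0.0469, -0.8125, 2.1406)
  lambda* = (0.4688, -3.0469)
  f(x*)   = 8.2188

x* = (0.0469, -0.8125, 2.1406), lambda* = (0.4688, -3.0469)
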